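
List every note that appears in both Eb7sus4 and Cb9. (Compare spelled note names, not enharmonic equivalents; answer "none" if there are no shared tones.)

Eb, Db

Eb7sus4 = Eb, Ab, Bb, Db.
Cb9 = Cb, Eb, Gb, Bbb, Db.
Shared: Eb, Db.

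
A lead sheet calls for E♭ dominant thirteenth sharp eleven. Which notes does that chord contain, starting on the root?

E-flat, G, B-flat, D-flat, F, A, C

E♭ dominant thirteenth sharp eleven: dominant thirteenth sharp eleven on E-flat.
root → E-flat
3rd (major 3rd) → G
5th (perfect 5th) → B-flat
7th (minor 7th) → D-flat
9th (major 9th) → F
11th (augmented 11th) → A
13th (major 13th) → C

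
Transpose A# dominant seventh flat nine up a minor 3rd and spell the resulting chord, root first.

C-sharp, E-sharp, G-sharp, B, D

Transposed root: A-sharp → C-sharp (minor 3rd up). So we spell C-sharp dominant seventh flat nine:
- root: C-sharp
- major 3rd: E-sharp
- perfect 5th: G-sharp
- minor 7th: B
- minor 9th: D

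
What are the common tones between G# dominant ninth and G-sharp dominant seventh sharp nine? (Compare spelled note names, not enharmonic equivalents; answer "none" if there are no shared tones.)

G# dominant ninth: G-sharp B-sharp D-sharp F-sharp A-sharp
G-sharp dominant seventh sharp nine: G-sharp B-sharp D-sharp F-sharp A-double-sharp
Common to both → G-sharp, B-sharp, D-sharp, F-sharp.

G-sharp, B-sharp, D-sharp, F-sharp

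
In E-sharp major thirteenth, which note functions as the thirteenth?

Root of E-sharp major thirteenth = E-sharp. The 13th is a major 13th: E-sharp up a major 13th → C-double-sharp.

C-double-sharp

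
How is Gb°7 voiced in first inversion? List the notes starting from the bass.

B𝄫 – D𝄫 – F𝄫 – G♭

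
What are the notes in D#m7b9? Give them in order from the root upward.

D# – F# – A# – C# – E

D#m7b9: minor seventh flat nine on D#.
D# — root
F# — minor 3rd
A# — perfect 5th
C# — minor 7th
E — minor 9th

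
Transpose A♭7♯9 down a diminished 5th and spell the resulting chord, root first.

A diminished 5th down from Ab is D, so the new chord is D dominant seventh sharp nine.
D — root
F# — major 3rd
A — perfect 5th
C — minor 7th
E# — augmented 9th

D, F#, A, C, E#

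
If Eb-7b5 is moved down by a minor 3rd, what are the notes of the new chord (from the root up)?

C, Eb, Gb, Bb

Transposed root: Eb → C (minor 3rd down). So we spell C half-diminished seventh:
root → C
3rd (minor 3rd) → Eb
5th (diminished 5th) → Gb
7th (minor 7th) → Bb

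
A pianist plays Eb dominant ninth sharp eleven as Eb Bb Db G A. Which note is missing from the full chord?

F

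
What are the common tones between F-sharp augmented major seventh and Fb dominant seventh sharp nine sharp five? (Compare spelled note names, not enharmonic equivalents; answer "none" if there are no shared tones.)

F-sharp augmented major seventh = F-sharp, A-sharp, C-double-sharp, E-sharp.
Fb dominant seventh sharp nine sharp five = F-flat, A-flat, C, E-double-flat, G.
Shared: none.

none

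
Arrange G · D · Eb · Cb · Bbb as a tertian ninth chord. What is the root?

Cb

Arranged so that each adjacent pair is a third by letter name: Cb – Eb – G – Bbb – D.
The bottom of that stack, Cb, is the root (this is Cb dominant seventh sharp nine sharp five).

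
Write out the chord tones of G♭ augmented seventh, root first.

G♭ B♭ D F♭

G♭ augmented seventh is an augmented seventh built on G♭.
root → G♭
3rd (major 3rd) → B♭
5th (augmented 5th) → D
7th (minor 7th) → F♭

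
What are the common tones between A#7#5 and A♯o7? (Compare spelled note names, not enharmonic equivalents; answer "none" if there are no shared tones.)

A#7#5: A# C## E## G#
A♯o7: A# C# E G
Common to both → A#.

A#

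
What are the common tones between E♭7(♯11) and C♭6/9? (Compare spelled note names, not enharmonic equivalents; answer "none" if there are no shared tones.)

E♭7(♯11) = Eb, G, Bb, Db, A.
C♭6/9 = Cb, Eb, Gb, Ab, Db.
Shared: Eb, Db.

Eb  Db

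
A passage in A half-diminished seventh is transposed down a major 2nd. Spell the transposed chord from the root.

Transposed root: A → G (major 2nd down). So we spell G half-diminished seventh:
G — root
Bb — minor 3rd
Db — diminished 5th
F — minor 7th

G, Bb, Db, F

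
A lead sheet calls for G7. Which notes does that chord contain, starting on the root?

G7 is a dominant seventh built on G.
G — root
B — major 3rd
D — perfect 5th
F — minor 7th

G – B – D – F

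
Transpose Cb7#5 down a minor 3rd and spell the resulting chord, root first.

C♭ down a minor 3rd → A♭. New chord: A♭ augmented seventh.
A♭ — root
C — major 3rd
E — augmented 5th
G♭ — minor 7th

A♭, C, E, G♭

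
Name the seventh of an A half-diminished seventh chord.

Root of A half-diminished seventh = A. The 7th is a minor 7th: A up a minor 7th → G.

G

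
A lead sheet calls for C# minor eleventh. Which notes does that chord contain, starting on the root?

C# minor eleventh is a minor eleventh built on C♯.
- root: C♯
- minor 3rd: E
- perfect 5th: G♯
- minor 7th: B
- major 9th: D♯
- perfect 11th: F♯

C♯, E, G♯, B, D♯, F♯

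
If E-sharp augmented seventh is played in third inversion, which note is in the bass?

E-sharp augmented seventh in root position is E#–G##–B##–D#.
Third inversion places the seventh in the bass, which is D#.

D#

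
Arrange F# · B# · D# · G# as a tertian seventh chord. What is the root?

G#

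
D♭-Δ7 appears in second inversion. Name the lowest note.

D♭-Δ7 in root position is Db–Fb–Ab–C.
Second inversion places the fifth in the bass, which is Ab.

Ab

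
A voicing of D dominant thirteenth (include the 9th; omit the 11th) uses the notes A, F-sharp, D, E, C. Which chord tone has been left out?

B

D dominant thirteenth = D, F-sharp, A, C, E, B. The voicing lacks the 13th (major 13th), B.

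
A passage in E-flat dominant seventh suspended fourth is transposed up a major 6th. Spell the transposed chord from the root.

C, F, G, Bb

Eb up a major 6th → C. New chord: C dominant seventh suspended fourth.
C — root
F — perfect 4th
G — perfect 5th
Bb — minor 7th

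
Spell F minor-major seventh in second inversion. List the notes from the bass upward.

C E F A-flat

In root position, F minor-major seventh is F–A-flat–C–E.
Second inversion puts the fifth (C) in the bass.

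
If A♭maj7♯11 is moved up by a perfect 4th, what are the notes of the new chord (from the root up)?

Db – F – Ab – C – G

Ab up a perfect 4th → Db. New chord: Db major seventh sharp eleven.
Db — root
F — major 3rd
Ab — perfect 5th
C — major 7th
G — augmented 11th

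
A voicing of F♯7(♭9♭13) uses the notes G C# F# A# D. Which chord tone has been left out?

E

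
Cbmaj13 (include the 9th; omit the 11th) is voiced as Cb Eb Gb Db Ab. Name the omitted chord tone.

Cbmaj13 = Cb, Eb, Gb, Bb, Db, Ab. The voicing lacks the 7th (major 7th), Bb.

Bb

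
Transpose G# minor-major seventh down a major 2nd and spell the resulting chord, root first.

F#, A, C#, E#

A major 2nd down from G# is F#, so the new chord is F# minor-major seventh.
F# — root
A — minor 3rd
C# — perfect 5th
E# — major 7th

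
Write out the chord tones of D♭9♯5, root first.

Db, F, A, Cb, Eb

D♭9♯5: dominant ninth sharp five on Db.
Root: Db
Major 3rd (3rd): F
Augmented 5th (5th): A
Minor 7th (7th): Cb
Major 9th (9th): Eb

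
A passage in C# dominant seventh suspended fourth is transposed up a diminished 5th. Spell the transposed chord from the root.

C-sharp up a diminished 5th → G. New chord: G dominant seventh suspended fourth.
- root: G
- perfect 4th: C
- perfect 5th: D
- minor 7th: F

G, C, D, F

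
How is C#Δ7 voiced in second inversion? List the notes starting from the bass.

G#  B#  C#  E#

In root position, C#Δ7 is C#–E#–G#–B#.
Second inversion puts the fifth (G#) in the bass.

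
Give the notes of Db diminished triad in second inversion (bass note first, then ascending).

Abb  Db  Fb

In root position, Db diminished triad is Db–Fb–Abb.
Second inversion puts the fifth (Abb) in the bass.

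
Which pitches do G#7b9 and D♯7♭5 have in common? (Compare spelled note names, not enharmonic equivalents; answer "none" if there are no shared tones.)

D# – A

G#7b9: G# B# D# F# A
D♯7♭5: D# F## A C#
Common to both → D#, A.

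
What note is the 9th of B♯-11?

C𝄪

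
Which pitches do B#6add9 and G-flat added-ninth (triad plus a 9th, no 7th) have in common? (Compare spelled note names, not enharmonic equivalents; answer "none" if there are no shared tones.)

none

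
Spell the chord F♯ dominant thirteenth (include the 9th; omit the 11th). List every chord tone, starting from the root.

F♯ dominant thirteenth: dominant thirteenth on F-sharp.
- root: F-sharp
- major 3rd: A-sharp
- perfect 5th: C-sharp
- minor 7th: E
- major 9th: G-sharp
- major 13th: D-sharp

F-sharp, A-sharp, C-sharp, E, G-sharp, D-sharp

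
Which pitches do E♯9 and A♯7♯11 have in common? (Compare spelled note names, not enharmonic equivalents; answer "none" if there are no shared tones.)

E♯

E♯9 = E♯, G𝄪, B♯, D♯, F𝄪.
A♯7♯11 = A♯, C𝄪, E♯, G♯, D𝄪.
Shared: E♯.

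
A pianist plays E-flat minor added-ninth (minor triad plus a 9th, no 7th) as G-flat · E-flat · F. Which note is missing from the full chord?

The full E-flat minor added-ninth chord is E-flat, G-flat, B-flat, F.
Comparing with the voicing, the perfect 5th (5th) — B-flat — is absent.

B-flat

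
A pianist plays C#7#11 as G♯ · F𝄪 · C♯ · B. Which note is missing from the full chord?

E♯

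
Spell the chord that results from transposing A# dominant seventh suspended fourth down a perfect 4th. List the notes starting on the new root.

E#, A#, B#, D#

A# down a perfect 4th → E#. New chord: E# dominant seventh suspended fourth.
Root: E#
Perfect 4th (4th): A#
Perfect 5th (5th): B#
Minor 7th (7th): D#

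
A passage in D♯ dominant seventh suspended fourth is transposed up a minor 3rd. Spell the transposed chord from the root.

A minor 3rd up from D# is F#, so the new chord is F# dominant seventh suspended fourth.
- root: F#
- perfect 4th: B
- perfect 5th: C#
- minor 7th: E

F#, B, C#, E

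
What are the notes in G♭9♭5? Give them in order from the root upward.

G♭  B♭  D𝄫  F♭  A♭

Root G♭, quality dominant ninth flat five:
G♭ — root
B♭ — major 3rd
D𝄫 — diminished 5th
F♭ — minor 7th
A♭ — major 9th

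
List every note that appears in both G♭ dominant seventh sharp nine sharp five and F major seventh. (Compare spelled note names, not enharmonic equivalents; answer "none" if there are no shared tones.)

G♭ dominant seventh sharp nine sharp five = Gb, Bb, D, Fb, A.
F major seventh = F, A, C, E.
Shared: A.

A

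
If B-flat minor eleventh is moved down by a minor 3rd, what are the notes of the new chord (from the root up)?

A minor 3rd down from B-flat is G, so the new chord is G minor eleventh.
root → G
3rd (minor 3rd) → B-flat
5th (perfect 5th) → D
7th (minor 7th) → F
9th (major 9th) → A
11th (perfect 11th) → C

G B-flat D F A C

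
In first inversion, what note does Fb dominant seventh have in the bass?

Fb dominant seventh = F-flat–A-flat–C-flat–E-double-flat. First inversion → third in the bass = A-flat.

A-flat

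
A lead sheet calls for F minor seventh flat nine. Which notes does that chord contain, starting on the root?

F  Ab  C  Eb  Gb

F minor seventh flat nine: minor seventh flat nine on F.
F — root
Ab — minor 3rd
C — perfect 5th
Eb — minor 7th
Gb — minor 9th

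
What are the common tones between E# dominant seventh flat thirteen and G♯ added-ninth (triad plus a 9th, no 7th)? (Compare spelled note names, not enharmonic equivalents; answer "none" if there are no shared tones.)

B-sharp D-sharp

E# dominant seventh flat thirteen: E-sharp G-double-sharp B-sharp D-sharp C-sharp
G♯ added-ninth: G-sharp B-sharp D-sharp A-sharp
Common to both → B-sharp, D-sharp.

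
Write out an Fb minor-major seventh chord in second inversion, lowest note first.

Cb Eb Fb Abb

In root position, Fb minor-major seventh is Fb–Abb–Cb–Eb.
Second inversion puts the fifth (Cb) in the bass.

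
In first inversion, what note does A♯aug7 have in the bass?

C##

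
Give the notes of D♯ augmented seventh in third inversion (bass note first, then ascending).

C# D# F## A##

In root position, D♯ augmented seventh is D#–F##–A##–C#.
Third inversion puts the seventh (C#) in the bass.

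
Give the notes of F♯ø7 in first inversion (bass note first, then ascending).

A, C, E, F#

In root position, F♯ø7 is F#–A–C–E.
First inversion puts the third (A) in the bass.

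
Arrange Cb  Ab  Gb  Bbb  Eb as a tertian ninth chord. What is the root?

Stacking in thirds gives Ab – Cb – Eb – Gb – Bbb, so Ab is the root — Ab minor seventh flat nine.

Ab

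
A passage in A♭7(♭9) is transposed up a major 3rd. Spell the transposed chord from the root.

C E G B♭ D♭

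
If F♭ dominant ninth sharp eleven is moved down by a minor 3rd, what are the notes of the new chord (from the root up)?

Fb down a minor 3rd → Db. New chord: Db dominant ninth sharp eleven.
Db — root
F — major 3rd
Ab — perfect 5th
Cb — minor 7th
Eb — major 9th
G — augmented 11th

Db  F  Ab  Cb  Eb  G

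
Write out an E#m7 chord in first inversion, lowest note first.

E#m7 = E#–G#–B#–D#; first inversion → third (G#) lowest.

G# – B# – D# – E#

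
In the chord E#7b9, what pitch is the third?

Root of E#7b9 = E#. The 3rd is a major 3rd: E# up a major 3rd → G##.

G##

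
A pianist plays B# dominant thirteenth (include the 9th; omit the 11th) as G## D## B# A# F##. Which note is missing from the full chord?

The full B# dominant thirteenth chord is B#, D##, F##, A#, C##, G##.
Comparing with the voicing, the major 9th (9th) — C## — is absent.

C##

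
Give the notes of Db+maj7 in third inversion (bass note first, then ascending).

Db+maj7 = Db–F–A–C; third inversion → seventh (C) lowest.

C Db F A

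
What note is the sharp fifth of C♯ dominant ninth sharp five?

G𝄪

Root of C♯ dominant ninth sharp five = C♯. The 5th is an augmented 5th: C♯ up an augmented 5th → G𝄪.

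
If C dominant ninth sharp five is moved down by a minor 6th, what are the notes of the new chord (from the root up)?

E – G-sharp – B-sharp – D – F-sharp

A minor 6th down from C is E, so the new chord is E dominant ninth sharp five.
- root: E
- major 3rd: G-sharp
- augmented 5th: B-sharp
- minor 7th: D
- major 9th: F-sharp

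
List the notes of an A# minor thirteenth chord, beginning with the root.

A♯, C♯, E♯, G♯, B♯, D♯, F𝄪

A# minor thirteenth is a minor thirteenth built on A♯.
A♯ — root
C♯ — minor 3rd
E♯ — perfect 5th
G♯ — minor 7th
B♯ — major 9th
D♯ — perfect 11th
F𝄪 — major 13th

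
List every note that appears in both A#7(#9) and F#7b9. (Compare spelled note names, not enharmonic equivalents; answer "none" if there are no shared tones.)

A#7(#9): A# C## E# G# B##
F#7b9: F# A# C# E G
Common to both → A#.

A#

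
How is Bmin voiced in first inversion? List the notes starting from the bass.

D – F♯ – B

Bmin = B–D–F♯; first inversion → third (D) lowest.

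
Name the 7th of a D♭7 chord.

Root of D♭7 = Db. The 7th is a minor 7th: Db up a minor 7th → Cb.

Cb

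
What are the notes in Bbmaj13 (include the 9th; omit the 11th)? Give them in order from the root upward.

Bb – D – F – A – C – G

Root Bb, quality major thirteenth:
root → Bb
3rd (major 3rd) → D
5th (perfect 5th) → F
7th (major 7th) → A
9th (major 9th) → C
13th (major 13th) → G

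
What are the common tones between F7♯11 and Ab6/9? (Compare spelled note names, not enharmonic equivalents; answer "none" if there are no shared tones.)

F, C, Eb

F7♯11: F A C Eb B
Ab6/9: Ab C Eb F Bb
Common to both → F, C, Eb.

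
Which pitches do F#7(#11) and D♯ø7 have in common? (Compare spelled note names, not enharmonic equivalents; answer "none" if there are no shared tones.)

F♯ – C♯

F#7(#11) = F♯, A♯, C♯, E, B♯.
D♯ø7 = D♯, F♯, A, C♯.
Shared: F♯, C♯.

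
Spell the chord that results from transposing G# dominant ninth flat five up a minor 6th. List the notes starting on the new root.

A minor 6th up from G-sharp is E, so the new chord is E dominant ninth flat five.
root → E
3rd (major 3rd) → G-sharp
5th (diminished 5th) → B-flat
7th (minor 7th) → D
9th (major 9th) → F-sharp

E – G-sharp – B-flat – D – F-sharp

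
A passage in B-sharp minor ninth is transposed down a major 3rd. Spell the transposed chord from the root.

Transposed root: B# → G# (major 3rd down). So we spell G# minor ninth:
Root: G#
Minor 3rd (3rd): B
Perfect 5th (5th): D#
Minor 7th (7th): F#
Major 9th (9th): A#

G#  B  D#  F#  A#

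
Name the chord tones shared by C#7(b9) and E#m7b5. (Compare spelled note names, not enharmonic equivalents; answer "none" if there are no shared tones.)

C#7(b9): C♯ E♯ G♯ B D
E#m7b5: E♯ G♯ B D♯
Common to both → E♯, G♯, B.

E♯, G♯, B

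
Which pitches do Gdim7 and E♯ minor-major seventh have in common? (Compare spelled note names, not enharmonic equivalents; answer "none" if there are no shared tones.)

Gdim7: G B♭ D♭ F♭
E♯ minor-major seventh: E♯ G♯ B♯ D𝄪
Common to both → none.

none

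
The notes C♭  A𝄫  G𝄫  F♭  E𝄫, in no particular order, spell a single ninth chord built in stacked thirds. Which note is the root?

Stacking in thirds gives F♭ – A𝄫 – C♭ – E𝄫 – G𝄫, so F♭ is the root — F♭ minor seventh flat nine.

F♭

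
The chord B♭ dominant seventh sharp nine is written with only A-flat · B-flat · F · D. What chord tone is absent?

C-sharp

B♭ dominant seventh sharp nine = B-flat, D, F, A-flat, C-sharp. The voicing lacks the 9th (augmented 9th), C-sharp.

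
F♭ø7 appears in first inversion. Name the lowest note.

F♭ø7 = Fb–Abb–Cbb–Ebb. First inversion → third in the bass = Abb.

Abb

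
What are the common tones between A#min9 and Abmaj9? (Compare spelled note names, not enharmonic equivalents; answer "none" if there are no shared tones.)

A#min9: A# C# E# G# B#
Abmaj9: Ab C Eb G Bb
Common to both → none.

none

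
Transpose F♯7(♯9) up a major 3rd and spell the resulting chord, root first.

A major 3rd up from F♯ is A♯, so the new chord is A♯ dominant seventh sharp nine.
- root: A♯
- major 3rd: C𝄪
- perfect 5th: E♯
- minor 7th: G♯
- augmented 9th: B𝄪

A♯, C𝄪, E♯, G♯, B𝄪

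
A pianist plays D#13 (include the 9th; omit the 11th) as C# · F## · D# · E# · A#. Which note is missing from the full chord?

B#

D#13 = D#, F##, A#, C#, E#, B#. The voicing lacks the 13th (major 13th), B#.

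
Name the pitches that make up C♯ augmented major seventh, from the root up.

C-sharp – E-sharp – G-double-sharp – B-sharp

C♯ augmented major seventh: augmented major seventh on C-sharp.
- root: C-sharp
- major 3rd: E-sharp
- augmented 5th: G-double-sharp
- major 7th: B-sharp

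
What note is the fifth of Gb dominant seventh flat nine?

Root of Gb dominant seventh flat nine = G-flat. The 5th is a perfect 5th: G-flat up a perfect 5th → D-flat.

D-flat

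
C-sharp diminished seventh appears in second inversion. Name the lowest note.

G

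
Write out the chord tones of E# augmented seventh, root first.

E-sharp – G-double-sharp – B-double-sharp – D-sharp

E# augmented seventh: augmented seventh on E-sharp.
- root: E-sharp
- major 3rd: G-double-sharp
- augmented 5th: B-double-sharp
- minor 7th: D-sharp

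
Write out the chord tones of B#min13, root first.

B# – D# – F## – A# – C## – E# – G##

B#min13 is a minor thirteenth built on B#.
Root: B#
Minor 3rd (3rd): D#
Perfect 5th (5th): F##
Minor 7th (7th): A#
Major 9th (9th): C##
Perfect 11th (11th): E#
Major 13th (13th): G##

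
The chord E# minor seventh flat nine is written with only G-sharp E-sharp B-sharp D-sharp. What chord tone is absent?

The full E# minor seventh flat nine chord is E-sharp, G-sharp, B-sharp, D-sharp, F-sharp.
Comparing with the voicing, the minor 9th (9th) — F-sharp — is absent.

F-sharp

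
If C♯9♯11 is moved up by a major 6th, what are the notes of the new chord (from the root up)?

A major 6th up from C# is A#, so the new chord is A# dominant ninth sharp eleven.
Root: A#
Major 3rd (3rd): C##
Perfect 5th (5th): E#
Minor 7th (7th): G#
Major 9th (9th): B#
Augmented 11th (11th): D##

A#, C##, E#, G#, B#, D##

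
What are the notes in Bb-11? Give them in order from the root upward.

Bb-11: minor eleventh on B♭.
- root: B♭
- minor 3rd: D♭
- perfect 5th: F
- minor 7th: A♭
- major 9th: C
- perfect 11th: E♭

B♭, D♭, F, A♭, C, E♭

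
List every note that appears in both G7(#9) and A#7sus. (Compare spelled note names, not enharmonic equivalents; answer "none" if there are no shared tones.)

G7(#9) = G, B, D, F, A#.
A#7sus = A#, D#, E#, G#.
Shared: A#.

A#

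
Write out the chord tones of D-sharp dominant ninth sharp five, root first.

D-sharp dominant ninth sharp five: dominant ninth sharp five on D-sharp.
root → D-sharp
3rd (major 3rd) → F-double-sharp
5th (augmented 5th) → A-double-sharp
7th (minor 7th) → C-sharp
9th (major 9th) → E-sharp

D-sharp, F-double-sharp, A-double-sharp, C-sharp, E-sharp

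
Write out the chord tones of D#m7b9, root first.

D#, F#, A#, C#, E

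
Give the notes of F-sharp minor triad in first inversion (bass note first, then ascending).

F-sharp minor triad = F-sharp–A–C-sharp; first inversion → third (A) lowest.

A – C-sharp – F-sharp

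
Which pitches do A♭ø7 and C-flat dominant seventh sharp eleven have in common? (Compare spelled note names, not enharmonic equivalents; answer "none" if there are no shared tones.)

Cb  Gb

A♭ø7: Ab Cb Ebb Gb
C-flat dominant seventh sharp eleven: Cb Eb Gb Bbb F
Common to both → Cb, Gb.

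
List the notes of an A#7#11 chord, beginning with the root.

A#, C##, E#, G#, D##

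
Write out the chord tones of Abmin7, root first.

Root Ab, quality minor seventh:
Ab — root
Cb — minor 3rd
Eb — perfect 5th
Gb — minor 7th

Ab  Cb  Eb  Gb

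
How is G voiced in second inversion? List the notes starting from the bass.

G = G–B–D; second inversion → fifth (D) lowest.

D G B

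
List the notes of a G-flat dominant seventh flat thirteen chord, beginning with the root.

G-flat, B-flat, D-flat, F-flat, E-double-flat

G-flat dominant seventh flat thirteen is a dominant seventh flat thirteen built on G-flat.
G-flat — root
B-flat — major 3rd
D-flat — perfect 5th
F-flat — minor 7th
E-double-flat — minor 13th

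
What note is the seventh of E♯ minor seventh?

E♯ minor seventh is built on E-sharp; its 7th is a minor 7th above the root.
A seventh above E uses the letter D, and the minor 7th above E-sharp is D-sharp.

D-sharp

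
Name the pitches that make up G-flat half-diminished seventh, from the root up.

G-flat half-diminished seventh: half-diminished seventh on G♭.
- root: G♭
- minor 3rd: B𝄫
- diminished 5th: D𝄫
- minor 7th: F♭

G♭ – B𝄫 – D𝄫 – F♭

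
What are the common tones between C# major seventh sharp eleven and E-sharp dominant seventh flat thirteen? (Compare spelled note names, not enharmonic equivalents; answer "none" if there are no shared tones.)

C# major seventh sharp eleven: C-sharp E-sharp G-sharp B-sharp F-double-sharp
E-sharp dominant seventh flat thirteen: E-sharp G-double-sharp B-sharp D-sharp C-sharp
Common to both → C-sharp, E-sharp, B-sharp.

C-sharp, E-sharp, B-sharp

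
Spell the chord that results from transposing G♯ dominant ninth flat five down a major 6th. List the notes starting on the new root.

B – D# – F – A – C#

Transposed root: G# → B (major 6th down). So we spell B dominant ninth flat five:
root → B
3rd (major 3rd) → D#
5th (diminished 5th) → F
7th (minor 7th) → A
9th (major 9th) → C#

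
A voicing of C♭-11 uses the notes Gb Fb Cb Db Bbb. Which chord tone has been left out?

The full C♭-11 chord is Cb, Ebb, Gb, Bbb, Db, Fb.
Comparing with the voicing, the minor 3rd (3rd) — Ebb — is absent.

Ebb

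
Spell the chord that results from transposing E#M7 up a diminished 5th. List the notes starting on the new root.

B, D#, F#, A#

Transposed root: E# → B (diminished 5th up). So we spell B major seventh:
B — root
D# — major 3rd
F# — perfect 5th
A# — major 7th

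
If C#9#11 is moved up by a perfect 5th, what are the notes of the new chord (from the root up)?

G# – B# – D# – F# – A# – C##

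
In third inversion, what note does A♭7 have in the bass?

Gb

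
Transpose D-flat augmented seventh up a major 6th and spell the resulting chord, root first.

Transposed root: D♭ → B♭ (major 6th up). So we spell B♭ augmented seventh:
root → B♭
3rd (major 3rd) → D
5th (augmented 5th) → F♯
7th (minor 7th) → A♭

B♭ – D – F♯ – A♭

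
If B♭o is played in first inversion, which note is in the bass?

Db

B♭o = Bb–Db–Fb. First inversion → third in the bass = Db.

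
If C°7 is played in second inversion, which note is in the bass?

C°7 = C–Eb–Gb–Bbb. Second inversion → fifth in the bass = Gb.

Gb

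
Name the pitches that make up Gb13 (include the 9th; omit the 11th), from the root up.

G♭, B♭, D♭, F♭, A♭, E♭

Gb13: dominant thirteenth on G♭.
- root: G♭
- major 3rd: B♭
- perfect 5th: D♭
- minor 7th: F♭
- major 9th: A♭
- major 13th: E♭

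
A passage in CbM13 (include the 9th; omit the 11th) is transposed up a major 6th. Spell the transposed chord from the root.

A♭ – C – E♭ – G – B♭ – F

A major 6th up from C♭ is A♭, so the new chord is A♭ major thirteenth.
A♭ — root
C — major 3rd
E♭ — perfect 5th
G — major 7th
B♭ — major 9th
F — major 13th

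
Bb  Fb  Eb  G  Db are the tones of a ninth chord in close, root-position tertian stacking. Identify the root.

Stacking in thirds gives Eb – G – Bb – Db – Fb, so Eb is the root — Eb dominant seventh flat nine.

Eb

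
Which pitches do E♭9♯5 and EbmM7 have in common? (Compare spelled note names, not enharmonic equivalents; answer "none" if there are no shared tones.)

E♭9♯5: Eb G B Db F
EbmM7: Eb Gb Bb D
Common to both → Eb.

Eb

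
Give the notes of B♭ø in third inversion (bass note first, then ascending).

A♭, B♭, D♭, F♭

In root position, B♭ø is B♭–D♭–F♭–A♭.
Third inversion puts the seventh (A♭) in the bass.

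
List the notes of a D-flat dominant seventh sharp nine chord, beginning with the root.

D♭, F, A♭, C♭, E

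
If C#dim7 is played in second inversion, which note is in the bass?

C#dim7 in root position is C#–E–G–Bb.
Second inversion places the fifth in the bass, which is G.

G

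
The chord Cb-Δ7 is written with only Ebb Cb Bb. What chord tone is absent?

Gb

Cb-Δ7 = Cb, Ebb, Gb, Bb. The voicing lacks the 5th (perfect 5th), Gb.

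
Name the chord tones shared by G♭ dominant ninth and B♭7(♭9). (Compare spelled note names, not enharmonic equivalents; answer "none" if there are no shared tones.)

Bb – Ab

G♭ dominant ninth: Gb Bb Db Fb Ab
B♭7(♭9): Bb D F Ab Cb
Common to both → Bb, Ab.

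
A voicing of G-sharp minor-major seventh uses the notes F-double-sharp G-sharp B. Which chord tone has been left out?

D-sharp

The full G-sharp minor-major seventh chord is G-sharp, B, D-sharp, F-double-sharp.
Comparing with the voicing, the perfect 5th (5th) — D-sharp — is absent.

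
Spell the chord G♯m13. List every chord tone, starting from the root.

G♯, B, D♯, F♯, A♯, C♯, E♯

G♯m13: minor thirteenth on G♯.
Root: G♯
Minor 3rd (3rd): B
Perfect 5th (5th): D♯
Minor 7th (7th): F♯
Major 9th (9th): A♯
Perfect 11th (11th): C♯
Major 13th (13th): E♯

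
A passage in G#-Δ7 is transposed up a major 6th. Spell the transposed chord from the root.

E# – G# – B# – D##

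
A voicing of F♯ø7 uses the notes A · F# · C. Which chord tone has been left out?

E

F♯ø7 = F#, A, C, E. The voicing lacks the 7th (minor 7th), E.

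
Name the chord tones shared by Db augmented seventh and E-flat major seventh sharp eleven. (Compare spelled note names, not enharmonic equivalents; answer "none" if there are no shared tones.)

Db augmented seventh = D-flat, F, A, C-flat.
E-flat major seventh sharp eleven = E-flat, G, B-flat, D, A.
Shared: A.

A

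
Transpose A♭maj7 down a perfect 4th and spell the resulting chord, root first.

Eb – G – Bb – D

A perfect 4th down from Ab is Eb, so the new chord is Eb major seventh.
root → Eb
3rd (major 3rd) → G
5th (perfect 5th) → Bb
7th (major 7th) → D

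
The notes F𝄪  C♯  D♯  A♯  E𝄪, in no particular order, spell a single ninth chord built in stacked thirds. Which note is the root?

D♯

Arranged so that each adjacent pair is a third by letter name: D♯ – F𝄪 – A♯ – C♯ – E𝄪.
The bottom of that stack, D♯, is the root (this is D♯ dominant seventh sharp nine).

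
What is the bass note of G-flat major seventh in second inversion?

Db

G-flat major seventh = Gb–Bb–Db–F. Second inversion → fifth in the bass = Db.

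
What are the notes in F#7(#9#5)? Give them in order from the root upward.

F#7(#9#5): dominant seventh sharp nine sharp five on F#.
Root: F#
Major 3rd (3rd): A#
Augmented 5th (5th): C##
Minor 7th (7th): E
Augmented 9th (9th): G##

F# A# C## E G##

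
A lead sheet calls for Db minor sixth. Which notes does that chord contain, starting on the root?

Db minor sixth is a minor sixth built on D-flat.
D-flat — root
F-flat — minor 3rd
A-flat — perfect 5th
B-flat — major 6th

D-flat F-flat A-flat B-flat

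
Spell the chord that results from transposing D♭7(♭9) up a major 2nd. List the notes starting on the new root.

Transposed root: Db → Eb (major 2nd up). So we spell Eb dominant seventh flat nine:
root → Eb
3rd (major 3rd) → G
5th (perfect 5th) → Bb
7th (minor 7th) → Db
9th (minor 9th) → Fb

Eb G Bb Db Fb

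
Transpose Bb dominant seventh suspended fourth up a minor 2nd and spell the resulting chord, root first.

Transposed root: B-flat → C-flat (minor 2nd up). So we spell C-flat dominant seventh suspended fourth:
root → C-flat
4th (perfect 4th) → F-flat
5th (perfect 5th) → G-flat
7th (minor 7th) → B-double-flat

C-flat, F-flat, G-flat, B-double-flat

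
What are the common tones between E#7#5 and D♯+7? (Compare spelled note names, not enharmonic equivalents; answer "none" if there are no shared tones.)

E#7#5 = E♯, G𝄪, B𝄪, D♯.
D♯+7 = D♯, F𝄪, A𝄪, C♯.
Shared: D♯.

D♯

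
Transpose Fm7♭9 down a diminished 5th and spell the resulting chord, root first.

B, D, F#, A, C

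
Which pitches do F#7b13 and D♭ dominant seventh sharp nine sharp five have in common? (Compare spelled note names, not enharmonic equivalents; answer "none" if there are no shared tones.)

F#7b13: F♯ A♯ C♯ E D
D♭ dominant seventh sharp nine sharp five: D♭ F A C♭ E
Common to both → E.

E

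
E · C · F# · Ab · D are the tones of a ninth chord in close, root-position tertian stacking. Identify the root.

D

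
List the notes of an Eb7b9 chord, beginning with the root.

Eb, G, Bb, Db, Fb

Eb7b9 is a dominant seventh flat nine built on Eb.
root → Eb
3rd (major 3rd) → G
5th (perfect 5th) → Bb
7th (minor 7th) → Db
9th (minor 9th) → Fb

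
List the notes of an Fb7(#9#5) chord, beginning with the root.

Fb, Ab, C, Ebb, G

Fb7(#9#5) is a dominant seventh sharp nine sharp five built on Fb.
root → Fb
3rd (major 3rd) → Ab
5th (augmented 5th) → C
7th (minor 7th) → Ebb
9th (augmented 9th) → G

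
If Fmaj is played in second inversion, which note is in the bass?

C

Fmaj = F–A–C. Second inversion → fifth in the bass = C.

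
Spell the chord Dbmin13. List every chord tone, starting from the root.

Db – Fb – Ab – Cb – Eb – Gb – Bb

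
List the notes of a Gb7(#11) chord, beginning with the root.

Gb7(#11): dominant seventh sharp eleven on Gb.
root → Gb
3rd (major 3rd) → Bb
5th (perfect 5th) → Db
7th (minor 7th) → Fb
11th (augmented 11th) → C

Gb, Bb, Db, Fb, C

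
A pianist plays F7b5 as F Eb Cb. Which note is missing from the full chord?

A

The full F7b5 chord is F, A, Cb, Eb.
Comparing with the voicing, the major 3rd (3rd) — A — is absent.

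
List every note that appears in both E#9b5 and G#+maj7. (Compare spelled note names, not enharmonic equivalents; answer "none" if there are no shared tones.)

F##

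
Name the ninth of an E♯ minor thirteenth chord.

F##

Root of E♯ minor thirteenth = E#. The 9th is a major 9th: E# up a major 9th → F##.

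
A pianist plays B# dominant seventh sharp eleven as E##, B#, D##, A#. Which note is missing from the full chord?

The full B# dominant seventh sharp eleven chord is B#, D##, F##, A#, E##.
Comparing with the voicing, the perfect 5th (5th) — F## — is absent.

F##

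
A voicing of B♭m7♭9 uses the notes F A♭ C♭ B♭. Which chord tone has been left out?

D♭

B♭m7♭9 = B♭, D♭, F, A♭, C♭. The voicing lacks the 3rd (minor 3rd), D♭.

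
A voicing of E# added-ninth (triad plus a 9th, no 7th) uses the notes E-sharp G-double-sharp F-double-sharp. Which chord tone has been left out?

B-sharp

The full E# added-ninth chord is E-sharp, G-double-sharp, B-sharp, F-double-sharp.
Comparing with the voicing, the perfect 5th (5th) — B-sharp — is absent.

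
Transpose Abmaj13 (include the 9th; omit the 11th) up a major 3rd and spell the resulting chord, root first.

A major 3rd up from A♭ is C, so the new chord is C major thirteenth.
root → C
3rd (major 3rd) → E
5th (perfect 5th) → G
7th (major 7th) → B
9th (major 9th) → D
13th (major 13th) → A

C, E, G, B, D, A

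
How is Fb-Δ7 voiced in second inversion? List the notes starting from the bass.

Cb Eb Fb Abb

Fb-Δ7 = Fb–Abb–Cb–Eb; second inversion → fifth (Cb) lowest.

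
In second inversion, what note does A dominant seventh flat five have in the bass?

Eb

A dominant seventh flat five = A–C#–Eb–G. Second inversion → fifth in the bass = Eb.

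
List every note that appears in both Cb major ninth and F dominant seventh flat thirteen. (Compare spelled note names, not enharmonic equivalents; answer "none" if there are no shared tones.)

Cb major ninth = C-flat, E-flat, G-flat, B-flat, D-flat.
F dominant seventh flat thirteen = F, A, C, E-flat, D-flat.
Shared: E-flat, D-flat.

E-flat D-flat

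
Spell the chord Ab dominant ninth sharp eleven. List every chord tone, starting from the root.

Ab dominant ninth sharp eleven: dominant ninth sharp eleven on Ab.
Ab — root
C — major 3rd
Eb — perfect 5th
Gb — minor 7th
Bb — major 9th
D — augmented 11th

Ab, C, Eb, Gb, Bb, D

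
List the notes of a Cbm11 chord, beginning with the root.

Root Cb, quality minor eleventh:
root → Cb
3rd (minor 3rd) → Ebb
5th (perfect 5th) → Gb
7th (minor 7th) → Bbb
9th (major 9th) → Db
11th (perfect 11th) → Fb

Cb, Ebb, Gb, Bbb, Db, Fb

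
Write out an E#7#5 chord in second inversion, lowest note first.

B##, D#, E#, G##

E#7#5 = E#–G##–B##–D#; second inversion → fifth (B##) lowest.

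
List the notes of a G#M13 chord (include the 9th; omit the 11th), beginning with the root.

G# – B# – D# – F## – A# – E#

G#M13 is a major thirteenth built on G#.
Root: G#
Major 3rd (3rd): B#
Perfect 5th (5th): D#
Major 7th (7th): F##
Major 9th (9th): A#
Major 13th (13th): E#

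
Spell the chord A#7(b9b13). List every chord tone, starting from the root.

A# – C## – E# – G# – B – F#

A#7(b9b13): dominant seventh flat nine flat thirteen on A#.
Root: A#
Major 3rd (3rd): C##
Perfect 5th (5th): E#
Minor 7th (7th): G#
Minor 9th (9th): B
Minor 13th (13th): F#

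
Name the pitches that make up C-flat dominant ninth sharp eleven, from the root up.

C-flat  E-flat  G-flat  B-double-flat  D-flat  F

C-flat dominant ninth sharp eleven: dominant ninth sharp eleven on C-flat.
root → C-flat
3rd (major 3rd) → E-flat
5th (perfect 5th) → G-flat
7th (minor 7th) → B-double-flat
9th (major 9th) → D-flat
11th (augmented 11th) → F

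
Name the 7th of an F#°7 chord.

E♭

Root of F#°7 = F♯. The 7th is a diminished 7th: F♯ up a diminished 7th → E♭.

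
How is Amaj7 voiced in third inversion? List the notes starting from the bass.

G#, A, C#, E

In root position, Amaj7 is A–C#–E–G#.
Third inversion puts the seventh (G#) in the bass.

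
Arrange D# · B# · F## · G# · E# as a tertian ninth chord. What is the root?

Stacking in thirds gives E# – G# – B# – D# – F##, so E# is the root — E# minor ninth.

E#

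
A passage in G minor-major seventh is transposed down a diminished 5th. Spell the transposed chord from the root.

C♯, E, G♯, B♯

G down a diminished 5th → C♯. New chord: C♯ minor-major seventh.
C♯ — root
E — minor 3rd
G♯ — perfect 5th
B♯ — major 7th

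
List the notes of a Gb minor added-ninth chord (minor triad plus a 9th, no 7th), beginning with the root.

Root G-flat, quality minor added-ninth:
- root: G-flat
- minor 3rd: B-double-flat
- perfect 5th: D-flat
- major 9th: A-flat

G-flat B-double-flat D-flat A-flat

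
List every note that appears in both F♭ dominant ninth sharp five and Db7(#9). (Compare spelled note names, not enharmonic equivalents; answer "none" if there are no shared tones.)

Ab

F♭ dominant ninth sharp five = Fb, Ab, C, Ebb, Gb.
Db7(#9) = Db, F, Ab, Cb, E.
Shared: Ab.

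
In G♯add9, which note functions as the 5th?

G♯add9 is built on G#; its 5th is a perfect 5th above the root.
A fifth above G uses the letter D, and the perfect 5th above G# is D#.

D#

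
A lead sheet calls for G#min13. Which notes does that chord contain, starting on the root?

G#  B  D#  F#  A#  C#  E#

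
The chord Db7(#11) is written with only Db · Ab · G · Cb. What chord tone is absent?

F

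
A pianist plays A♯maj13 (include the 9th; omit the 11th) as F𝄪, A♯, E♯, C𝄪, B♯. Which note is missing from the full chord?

G𝄪

The full A♯maj13 chord is A♯, C𝄪, E♯, G𝄪, B♯, F𝄪.
Comparing with the voicing, the major 7th (7th) — G𝄪 — is absent.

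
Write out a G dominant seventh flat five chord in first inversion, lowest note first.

G dominant seventh flat five = G–B–Db–F; first inversion → third (B) lowest.

B, Db, F, G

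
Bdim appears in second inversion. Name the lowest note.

Bdim = B–D–F. Second inversion → fifth in the bass = F.

F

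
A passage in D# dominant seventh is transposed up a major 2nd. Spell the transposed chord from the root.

A major 2nd up from D-sharp is E-sharp, so the new chord is E-sharp dominant seventh.
E-sharp — root
G-double-sharp — major 3rd
B-sharp — perfect 5th
D-sharp — minor 7th

E-sharp  G-double-sharp  B-sharp  D-sharp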